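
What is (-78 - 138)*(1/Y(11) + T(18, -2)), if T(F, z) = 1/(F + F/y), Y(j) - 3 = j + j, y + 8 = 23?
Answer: -1989/100 ≈ -19.890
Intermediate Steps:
y = 15 (y = -8 + 23 = 15)
Y(j) = 3 + 2*j (Y(j) = 3 + (j + j) = 3 + 2*j)
T(F, z) = 15/(16*F) (T(F, z) = 1/(F + F/15) = 1/(16*F/15) = 15/(16*F))
(-78 - 138)*(1/Y(11) + T(18, -2)) = (-78 - 138)*(1/(3 + 2*11) + (15/16)/18) = -216*(1/(3 + 22) + (15/16)*(1/18)) = -216*(1/25 + 5/96) = -216*221/2400 = -1989/100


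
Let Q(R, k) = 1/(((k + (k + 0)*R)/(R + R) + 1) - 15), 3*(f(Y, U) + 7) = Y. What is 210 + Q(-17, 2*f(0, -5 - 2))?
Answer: 73483/350 ≈ 209.95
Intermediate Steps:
f(Y, U) = -7 + Y/3
Q(R, k) = 1/(-14 + (k + R*k)/(2*R)) (Q(R, k) = 1/(((k + k*R)/((2*R)) + 1) - 15) = 1/(((k + R*k)*(1/(2*R)) + 1) - 15) = 1/(((k + R*k)/(2*R) + 1) - 15) = 1/((1 + (k + R*k)/(2*R)) - 15) = 1/(-14 + (k + R*k)/(2*R)))
210 + Q(-17, 2*f(0, -5 - 2)) = 210 + 2*(-17)/(2*(-7 + (⅓)*0) - 28*(-17) - 34*(-7 + (⅓)*0)) = 210 + 2*(-17)/(2*(-7 + 0) + 476 - 34*(-7 + 0)) = 210 + 2*(-17)/(2*(-7) + 476 - 34*(-7)) = 210 + 2*(-17)/(-14 + 476 - 17*(-14)) = 210 + 2*(-17)/(-14 + 476 + 238) = 210 + 2*(-17)/700 = 210 + 2*(-17)*(1/700) = 210 - 17/350 = 73483/350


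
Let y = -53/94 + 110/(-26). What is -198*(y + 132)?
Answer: -15389055/611 ≈ -25187.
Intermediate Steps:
y = -5859/1222 (y = -53*1/94 + 110*(-1/26) = -53/94 - 55/13 = -5859/1222 ≈ -4.7946)
-198*(y + 132) = -198*(-5859/1222 + 132) = -198*155445/1222 = -15389055/611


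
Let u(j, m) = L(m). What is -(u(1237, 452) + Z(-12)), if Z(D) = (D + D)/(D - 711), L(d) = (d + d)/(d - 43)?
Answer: -221136/98569 ≈ -2.2435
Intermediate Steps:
L(d) = 2*d/(-43 + d) (L(d) = (2*d)/(-43 + d) = 2*d/(-43 + d))
u(j, m) = 2*m/(-43 + m)
Z(D) = 2*D/(-711 + D) (Z(D) = (2*D)/(-711 + D) = 2*D/(-711 + D))
-(u(1237, 452) + Z(-12)) = -(2*452/(-43 + 452) + 2*(-12)/(-711 - 12)) = -(2*452/409 + 2*(-12)/(-723)) = -(2*452*(1/409) + 2*(-12)*(-1/723)) = -(904/409 + 8/241) = -1*221136/98569 = -221136/98569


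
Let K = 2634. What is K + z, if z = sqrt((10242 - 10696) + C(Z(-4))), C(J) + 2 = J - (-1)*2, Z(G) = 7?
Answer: 2634 + I*sqrt(447) ≈ 2634.0 + 21.142*I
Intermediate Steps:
C(J) = J (C(J) = -2 + (J - (-1)*2) = -2 + (J - 1*(-2)) = -2 + (J + 2) = -2 + (2 + J) = J)
z = I*sqrt(447) (z = sqrt((10242 - 10696) + 7) = sqrt(-454 + 7) = sqrt(-447) = I*sqrt(447) ≈ 21.142*I)
K + z = 2634 + I*sqrt(447)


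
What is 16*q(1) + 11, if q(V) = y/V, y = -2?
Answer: -21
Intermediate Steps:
q(V) = -2/V
16*q(1) + 11 = 16*(-2/1) + 11 = 16*(-2*1) + 11 = 16*(-2) + 11 = -32 + 11 = -21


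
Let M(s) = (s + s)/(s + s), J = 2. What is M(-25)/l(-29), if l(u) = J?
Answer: ½ ≈ 0.50000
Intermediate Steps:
l(u) = 2
M(s) = 1 (M(s) = (2*s)/((2*s)) = (2*s)*(1/(2*s)) = 1)
M(-25)/l(-29) = 1/2 = 1*(½) = ½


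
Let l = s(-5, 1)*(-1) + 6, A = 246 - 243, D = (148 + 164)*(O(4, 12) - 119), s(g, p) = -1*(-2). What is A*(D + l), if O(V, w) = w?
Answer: -100140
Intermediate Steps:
s(g, p) = 2
D = -33384 (D = (148 + 164)*(12 - 119) = 312*(-107) = -33384)
A = 3
l = 4 (l = 2*(-1) + 6 = -2 + 6 = 4)
A*(D + l) = 3*(-33384 + 4) = 3*(-33380) = -100140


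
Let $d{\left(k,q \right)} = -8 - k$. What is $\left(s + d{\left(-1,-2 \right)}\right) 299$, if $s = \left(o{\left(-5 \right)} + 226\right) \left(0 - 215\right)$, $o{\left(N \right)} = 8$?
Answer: $-15044783$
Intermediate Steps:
$s = -50310$ ($s = \left(8 + 226\right) \left(0 - 215\right) = 234 \left(-215\right) = -50310$)
$\left(s + d{\left(-1,-2 \right)}\right) 299 = \left(-50310 - 7\right) 299 = \left(-50317\right) 299 = -15044783$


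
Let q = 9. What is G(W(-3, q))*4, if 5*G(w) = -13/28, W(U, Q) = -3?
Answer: -13/35 ≈ -0.37143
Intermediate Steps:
G(w) = -13/140 (G(w) = (-13/28)/5 = (-13*1/28)/5 = (1/5)*(-13/28) = -13/140)
G(W(-3, q))*4 = -13/140*4 = -13/35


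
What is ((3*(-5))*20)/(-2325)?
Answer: 4/31 ≈ 0.12903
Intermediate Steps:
((3*(-5))*20)/(-2325) = -15*20*(-1/2325) = -300*(-1/2325) = 4/31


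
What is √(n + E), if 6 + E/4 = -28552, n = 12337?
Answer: I*√101895 ≈ 319.21*I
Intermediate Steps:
E = -114232 (E = -24 + 4*(-28552) = -24 - 114208 = -114232)
√(n + E) = √(12337 - 114232) = √(-101895) = I*√101895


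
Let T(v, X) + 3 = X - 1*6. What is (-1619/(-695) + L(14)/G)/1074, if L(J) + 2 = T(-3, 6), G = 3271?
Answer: 2646137/1220786265 ≈ 0.0021676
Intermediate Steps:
T(v, X) = -9 + X (T(v, X) = -3 + (X - 1*6) = -3 + (X - 6) = -3 + (-6 + X) = -9 + X)
L(J) = -5 (L(J) = -2 + (-9 + 6) = -2 - 3 = -5)
(-1619/(-695) + L(14)/G)/1074 = (-1619/(-695) - 5/3271)/1074 = (-1619*(-1/695) - 5*1/3271)*(1/1074) = (1619/695 - 5/3271)*(1/1074) = (5292274/2273345)*(1/1074) = 2646137/1220786265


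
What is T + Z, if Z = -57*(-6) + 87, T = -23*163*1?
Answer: -3320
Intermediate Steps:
T = -3749 (T = -3749*1 = -3749)
Z = 429 (Z = 342 + 87 = 429)
T + Z = -3749 + 429 = -3320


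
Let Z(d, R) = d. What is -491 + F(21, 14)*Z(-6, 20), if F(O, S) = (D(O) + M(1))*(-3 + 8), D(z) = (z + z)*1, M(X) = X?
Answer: -1781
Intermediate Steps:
D(z) = 2*z (D(z) = (2*z)*1 = 2*z)
F(O, S) = 5 + 10*O (F(O, S) = (2*O + 1)*(-3 + 8) = (1 + 2*O)*5 = 5 + 10*O)
-491 + F(21, 14)*Z(-6, 20) = -491 + (5 + 10*21)*(-6) = -491 + (5 + 210)*(-6) = -491 + 215*(-6) = -491 - 1290 = -1781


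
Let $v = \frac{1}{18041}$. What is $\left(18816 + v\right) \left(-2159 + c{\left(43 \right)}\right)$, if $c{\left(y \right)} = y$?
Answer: $- \frac{718296211012}{18041} \approx -3.9815 \cdot 10^{7}$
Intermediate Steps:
$v = \frac{1}{18041} \approx 5.5429 \cdot 10^{-5}$
$\left(18816 + v\right) \left(-2159 + c{\left(43 \right)}\right) = \left(18816 + \frac{1}{18041}\right) \left(-2159 + 43\right) = \frac{339459457}{18041} \left(-2116\right) = - \frac{718296211012}{18041}$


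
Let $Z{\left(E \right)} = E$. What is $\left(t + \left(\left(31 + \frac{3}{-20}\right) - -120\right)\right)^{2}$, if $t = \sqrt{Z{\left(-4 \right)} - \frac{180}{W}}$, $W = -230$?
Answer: $\frac{209323047}{9200} + \frac{3017 i \sqrt{1702}}{230} \approx 22753.0 + 541.16 i$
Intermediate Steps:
$t = \frac{i \sqrt{1702}}{23}$ ($t = \sqrt{-4 - \frac{180}{-230}} = \sqrt{-4 - - \frac{18}{23}} = \sqrt{-4 + \frac{18}{23}} = \sqrt{- \frac{74}{23}} = \frac{i \sqrt{1702}}{23} \approx 1.7937 i$)
$\left(t + \left(\left(31 + \frac{3}{-20}\right) - -120\right)\right)^{2} = \left(\frac{i \sqrt{1702}}{23} + \left(\left(31 + \frac{3}{-20}\right) - -120\right)\right)^{2} = \left(\frac{i \sqrt{1702}}{23} + \left(\left(31 + 3 \left(- \frac{1}{20}\right)\right) + 120\right)\right)^{2} = \left(\frac{i \sqrt{1702}}{23} + \left(\left(31 - \frac{3}{20}\right) + 120\right)\right)^{2} = \left(\frac{i \sqrt{1702}}{23} + \left(\frac{617}{20} + 120\right)\right)^{2} = \left(\frac{i \sqrt{1702}}{23} + \frac{3017}{20}\right)^{2} = \left(\frac{3017}{20} + \frac{i \sqrt{1702}}{23}\right)^{2}$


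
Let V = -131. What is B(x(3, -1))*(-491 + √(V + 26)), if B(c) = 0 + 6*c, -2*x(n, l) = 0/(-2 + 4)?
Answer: 0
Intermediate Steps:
x(n, l) = 0 (x(n, l) = -0/(-2 + 4) = -0/2 = -½*0 = 0)
B(c) = 6*c
B(x(3, -1))*(-491 + √(V + 26)) = (6*0)*(-491 + √(-131 + 26)) = 0*(-491 + √(-105)) = 0*(-491 + I*√105) = 0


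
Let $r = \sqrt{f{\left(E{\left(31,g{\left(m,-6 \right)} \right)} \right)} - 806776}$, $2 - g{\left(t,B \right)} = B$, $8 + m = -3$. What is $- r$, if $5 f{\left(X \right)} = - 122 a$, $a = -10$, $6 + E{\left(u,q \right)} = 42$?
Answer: $- 2 i \sqrt{201633} \approx - 898.07 i$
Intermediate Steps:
$m = -11$ ($m = -8 - 3 = -11$)
$g{\left(t,B \right)} = 2 - B$
$E{\left(u,q \right)} = 36$ ($E{\left(u,q \right)} = -6 + 42 = 36$)
$f{\left(X \right)} = 244$ ($f{\left(X \right)} = \frac{\left(-122\right) \left(-10\right)}{5} = \frac{1}{5} \cdot 1220 = 244$)
$r = 2 i \sqrt{201633}$ ($r = \sqrt{244 - 806776} = \sqrt{-806532} = 2 i \sqrt{201633} \approx 898.07 i$)
$- r = - 2 i \sqrt{201633}$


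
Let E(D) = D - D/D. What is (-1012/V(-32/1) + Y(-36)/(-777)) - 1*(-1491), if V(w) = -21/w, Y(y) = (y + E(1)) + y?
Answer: -39629/777 ≈ -51.003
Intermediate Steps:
E(D) = -1 + D (E(D) = D - 1*1 = D - 1 = -1 + D)
Y(y) = 2*y (Y(y) = (y + (-1 + 1)) + y = (y + 0) + y = y + y = 2*y)
(-1012/V(-32/1) + Y(-36)/(-777)) - 1*(-1491) = (-1012/((-21/((-32/1)))) + (2*(-36))/(-777)) - 1*(-1491) = (-1012/((-21/((-32*1)))) - 72*(-1/777)) + 1491 = (-1012/((-21/(-32))) + 24/259) + 1491 = (-1012/((-21*(-1/32))) + 24/259) + 1491 = (-1012/21/32 + 24/259) + 1491 = (-1012*32/21 + 24/259) + 1491 = (-32384/21 + 24/259) + 1491 = -1198136/777 + 1491 = -39629/777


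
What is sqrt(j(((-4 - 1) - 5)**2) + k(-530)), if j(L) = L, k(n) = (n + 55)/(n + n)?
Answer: sqrt(1128635)/106 ≈ 10.022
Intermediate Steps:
k(n) = (55 + n)/(2*n) (k(n) = (55 + n)/((2*n)) = (55 + n)*(1/(2*n)) = (55 + n)/(2*n))
sqrt(j(((-4 - 1) - 5)**2) + k(-530)) = sqrt(((-4 - 1) - 5)**2 + (1/2)*(55 - 530)/(-530)) = sqrt((-5 - 5)**2 + (1/2)*(-1/530)*(-475)) = sqrt((-10)**2 + 95/212) = sqrt(100 + 95/212) = sqrt(21295/212) = sqrt(1128635)/106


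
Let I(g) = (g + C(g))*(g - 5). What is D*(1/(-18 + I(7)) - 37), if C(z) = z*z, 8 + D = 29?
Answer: -73017/94 ≈ -776.78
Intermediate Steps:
D = 21 (D = -8 + 29 = 21)
C(z) = z²
I(g) = (-5 + g)*(g + g²) (I(g) = (g + g²)*(g - 5) = (g + g²)*(-5 + g) = (-5 + g)*(g + g²))
D*(1/(-18 + I(7)) - 37) = 21*(1/(-18 + 7*(-5 + 7² - 4*7)) - 37) = 21*(1/(-18 + 7*(-5 + 49 - 28)) - 37) = 21*(1/(-18 + 7*16) - 37) = 21*(1/(-18 + 112) - 37) = 21*(1/94 - 37) = 21*(-3477/94) = -73017/94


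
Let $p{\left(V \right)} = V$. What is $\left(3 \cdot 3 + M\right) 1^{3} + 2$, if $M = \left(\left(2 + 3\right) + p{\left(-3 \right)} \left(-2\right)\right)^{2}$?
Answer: $132$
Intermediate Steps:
$M = 121$ ($M = \left(\left(2 + 3\right) - -6\right)^{2} = \left(5 + 6\right)^{2} = 11^{2} = 121$)
$\left(3 \cdot 3 + M\right) 1^{3} + 2 = \left(3 \cdot 3 + 121\right) 1^{3} + 2 = \left(9 + 121\right) 1 + 2 = 130 \cdot 1 + 2 = 130 + 2 = 132$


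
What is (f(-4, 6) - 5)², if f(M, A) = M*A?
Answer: 841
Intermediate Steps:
f(M, A) = A*M
(f(-4, 6) - 5)² = (6*(-4) - 5)² = (-24 - 5)² = (-29)² = 841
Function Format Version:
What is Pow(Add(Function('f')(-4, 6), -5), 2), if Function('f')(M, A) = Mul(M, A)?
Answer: 841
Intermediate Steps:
Function('f')(M, A) = Mul(A, M)
Pow(Add(Function('f')(-4, 6), -5), 2) = Pow(Add(Mul(6, -4), -5), 2) = Pow(Add(-24, -5), 2) = Pow(-29, 2) = 841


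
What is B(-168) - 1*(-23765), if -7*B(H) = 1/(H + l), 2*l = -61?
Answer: 66042937/2779 ≈ 23765.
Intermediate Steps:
l = -61/2 (l = (½)*(-61) = -61/2 ≈ -30.500)
B(H) = -1/(7*(-61/2 + H)) (B(H) = -1/(7*(H - 61/2)) = -1/(7*(-61/2 + H)))
B(-168) - 1*(-23765) = -2/(-427 + 14*(-168)) - 1*(-23765) = -2/(-427 - 2352) + 23765 = -2/(-2779) + 23765 = -2*(-1/2779) + 23765 = 2/2779 + 23765 = 66042937/2779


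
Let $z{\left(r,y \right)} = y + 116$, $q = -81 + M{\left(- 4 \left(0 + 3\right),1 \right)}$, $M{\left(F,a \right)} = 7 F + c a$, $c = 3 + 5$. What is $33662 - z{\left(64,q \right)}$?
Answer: $33703$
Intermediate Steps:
$c = 8$
$M{\left(F,a \right)} = 7 F + 8 a$
$q = -157$ ($q = -81 + \left(7 \left(- 4 \left(0 + 3\right)\right) + 8 \cdot 1\right) = -81 + \left(7 \left(\left(-4\right) 3\right) + 8\right) = -81 + \left(7 \left(-12\right) + 8\right) = -81 + \left(-84 + 8\right) = -81 - 76 = -157$)
$z{\left(r,y \right)} = 116 + y$
$33662 - z{\left(64,q \right)} = 33662 - \left(116 - 157\right) = 33662 - -41 = 33662 + 41 = 33703$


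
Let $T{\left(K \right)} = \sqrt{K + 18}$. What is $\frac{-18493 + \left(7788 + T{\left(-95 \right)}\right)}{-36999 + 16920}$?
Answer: $\frac{10705}{20079} - \frac{i \sqrt{77}}{20079} \approx 0.53314 - 0.00043702 i$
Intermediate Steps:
$T{\left(K \right)} = \sqrt{18 + K}$
$\frac{-18493 + \left(7788 + T{\left(-95 \right)}\right)}{-36999 + 16920} = \frac{-18493 + \left(7788 + \sqrt{18 - 95}\right)}{-36999 + 16920} = \frac{-18493 + \left(7788 + \sqrt{-77}\right)}{-20079} = \left(-18493 + \left(7788 + i \sqrt{77}\right)\right) \left(- \frac{1}{20079}\right) = \left(-10705 + i \sqrt{77}\right) \left(- \frac{1}{20079}\right) = \frac{10705}{20079} - \frac{i \sqrt{77}}{20079}$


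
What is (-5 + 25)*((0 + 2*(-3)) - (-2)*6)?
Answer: 120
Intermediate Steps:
(-5 + 25)*((0 + 2*(-3)) - (-2)*6) = 20*((0 - 6) - 1*(-12)) = 20*(-6 + 12) = 20*6 = 120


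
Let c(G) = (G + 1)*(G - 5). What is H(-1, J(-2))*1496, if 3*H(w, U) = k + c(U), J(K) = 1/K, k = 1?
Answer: -2618/3 ≈ -872.67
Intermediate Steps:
c(G) = (1 + G)*(-5 + G)
H(w, U) = -4/3 - 4*U/3 + U²/3 (H(w, U) = (1 + (-5 + U² - 4*U))/3 = (-4 + U² - 4*U)/3 = -4/3 - 4*U/3 + U²/3)
H(-1, J(-2))*1496 = (-4/3 - 4/3/(-2) + (1/(-2))²/3)*1496 = (-4/3 - 4/3*(-½) + (-½)²/3)*1496 = (-4/3 + ⅔ + (⅓)*(¼))*1496 = (-4/3 + ⅔ + 1/12)*1496 = -7/12*1496 = -2618/3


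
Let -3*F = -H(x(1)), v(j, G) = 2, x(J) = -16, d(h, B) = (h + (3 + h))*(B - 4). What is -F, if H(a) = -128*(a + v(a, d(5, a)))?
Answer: -1792/3 ≈ -597.33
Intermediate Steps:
d(h, B) = (-4 + B)*(3 + 2*h) (d(h, B) = (3 + 2*h)*(-4 + B) = (-4 + B)*(3 + 2*h))
H(a) = -256 - 128*a (H(a) = -128*(a + 2) = -128*(2 + a) = -256 - 128*a)
F = 1792/3 (F = -(-1)*(-256 - 128*(-16))/3 = -(-1)*(-256 + 2048)/3 = -(-1)*1792/3 = -⅓*(-1792) = 1792/3 ≈ 597.33)
-F = -1*1792/3 = -1792/3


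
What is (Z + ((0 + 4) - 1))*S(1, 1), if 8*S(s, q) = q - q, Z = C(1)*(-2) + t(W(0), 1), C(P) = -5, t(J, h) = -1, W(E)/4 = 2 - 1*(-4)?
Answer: 0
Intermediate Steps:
W(E) = 24 (W(E) = 4*(2 - 1*(-4)) = 4*(2 + 4) = 4*6 = 24)
Z = 9 (Z = -5*(-2) - 1 = 10 - 1 = 9)
S(s, q) = 0 (S(s, q) = (q - q)/8 = (⅛)*0 = 0)
(Z + ((0 + 4) - 1))*S(1, 1) = (9 + ((0 + 4) - 1))*0 = (9 + (4 - 1))*0 = (9 + 3)*0 = 12*0 = 0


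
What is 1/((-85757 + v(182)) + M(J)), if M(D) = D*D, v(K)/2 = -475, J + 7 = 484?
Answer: 1/140822 ≈ 7.1012e-6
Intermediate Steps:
J = 477 (J = -7 + 484 = 477)
v(K) = -950 (v(K) = 2*(-475) = -950)
M(D) = D²
1/((-85757 + v(182)) + M(J)) = 1/((-85757 - 950) + 477²) = 1/(-86707 + 227529) = 1/140822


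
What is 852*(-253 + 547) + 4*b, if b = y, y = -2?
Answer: 250480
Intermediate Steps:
b = -2
852*(-253 + 547) + 4*b = 852*(-253 + 547) + 4*(-2) = 852*294 - 8 = 250488 - 8 = 250480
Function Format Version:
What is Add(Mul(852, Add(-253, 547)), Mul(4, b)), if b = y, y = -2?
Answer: 250480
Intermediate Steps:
b = -2
Add(Mul(852, Add(-253, 547)), Mul(4, b)) = Add(Mul(852, Add(-253, 547)), Mul(4, -2)) = Add(Mul(852, 294), -8) = Add(250488, -8) = 250480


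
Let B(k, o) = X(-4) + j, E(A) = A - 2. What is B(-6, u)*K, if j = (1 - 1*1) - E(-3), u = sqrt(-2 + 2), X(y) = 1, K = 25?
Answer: 150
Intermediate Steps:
E(A) = -2 + A
u = 0 (u = sqrt(0) = 0)
j = 5 (j = (1 - 1*1) - (-2 - 3) = (1 - 1) - 1*(-5) = 0 + 5 = 5)
B(k, o) = 6 (B(k, o) = 1 + 5 = 6)
B(-6, u)*K = 6*25 = 150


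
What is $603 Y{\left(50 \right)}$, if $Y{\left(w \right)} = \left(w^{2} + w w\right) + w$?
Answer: $3045150$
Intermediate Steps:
$Y{\left(w \right)} = w + 2 w^{2}$ ($Y{\left(w \right)} = \left(w^{2} + w^{2}\right) + w = 2 w^{2} + w = w + 2 w^{2}$)
$603 Y{\left(50 \right)} = 603 \cdot 50 \left(1 + 2 \cdot 50\right) = 603 \cdot 50 \left(1 + 100\right) = 603 \cdot 50 \cdot 101 = 603 \cdot 5050 = 3045150$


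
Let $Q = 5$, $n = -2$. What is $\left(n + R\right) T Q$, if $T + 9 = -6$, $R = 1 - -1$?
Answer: $0$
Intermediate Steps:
$R = 2$ ($R = 1 + 1 = 2$)
$T = -15$ ($T = -9 - 6 = -15$)
$\left(n + R\right) T Q = \left(-2 + 2\right) \left(-15\right) 5 = 0 \left(-15\right) 5 = 0 \cdot 5 = 0$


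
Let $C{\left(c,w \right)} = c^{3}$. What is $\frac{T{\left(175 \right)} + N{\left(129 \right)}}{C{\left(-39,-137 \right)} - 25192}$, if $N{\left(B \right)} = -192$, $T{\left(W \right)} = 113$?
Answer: $\frac{79}{84511} \approx 0.00093479$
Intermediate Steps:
$\frac{T{\left(175 \right)} + N{\left(129 \right)}}{C{\left(-39,-137 \right)} - 25192} = \frac{113 - 192}{\left(-39\right)^{3} - 25192} = - \frac{79}{-59319 - 25192} = - \frac{79}{-84511} = \left(-79\right) \left(- \frac{1}{84511}\right) = \frac{79}{84511}$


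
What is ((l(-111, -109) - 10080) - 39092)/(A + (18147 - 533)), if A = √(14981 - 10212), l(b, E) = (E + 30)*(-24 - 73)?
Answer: -731139526/310248227 + 41509*√4769/310248227 ≈ -2.3474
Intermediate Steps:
l(b, E) = -2910 - 97*E (l(b, E) = (30 + E)*(-97) = -2910 - 97*E)
A = √4769 ≈ 69.058
((l(-111, -109) - 10080) - 39092)/(A + (18147 - 533)) = (((-2910 - 97*(-109)) - 10080) - 39092)/(√4769 + (18147 - 533)) = (((-2910 + 10573) - 10080) - 39092)/(√4769 + 17614) = ((7663 - 10080) - 39092)/(17614 + √4769) = (-2417 - 39092)/(17614 + √4769) = -41509/(17614 + √4769)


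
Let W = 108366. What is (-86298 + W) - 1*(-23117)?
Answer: 45185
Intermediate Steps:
(-86298 + W) - 1*(-23117) = (-86298 + 108366) - 1*(-23117) = 22068 + 23117 = 45185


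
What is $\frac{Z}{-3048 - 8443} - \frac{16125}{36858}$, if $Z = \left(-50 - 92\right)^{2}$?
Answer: $- \frac{309499029}{141178426} \approx -2.1923$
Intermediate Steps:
$Z = 20164$ ($Z = \left(-142\right)^{2} = 20164$)
$\frac{Z}{-3048 - 8443} - \frac{16125}{36858} = \frac{20164}{-3048 - 8443} - \frac{16125}{36858} = \frac{20164}{-3048 - 8443} - \frac{5375}{12286} = \frac{20164}{-11491} - \frac{5375}{12286} = 20164 \left(- \frac{1}{11491}\right) - \frac{5375}{12286} = - \frac{20164}{11491} - \frac{5375}{12286} = - \frac{309499029}{141178426}$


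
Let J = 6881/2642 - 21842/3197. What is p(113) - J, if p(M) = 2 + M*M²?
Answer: 12187444596133/8446474 ≈ 1.4429e+6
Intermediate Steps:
p(M) = 2 + M³
J = -35708007/8446474 (J = 6881*(1/2642) - 21842*1/3197 = 6881/2642 - 21842/3197 = -35708007/8446474 ≈ -4.2276)
p(113) - J = (2 + 113³) - 1*(-35708007/8446474) = (2 + 1442897) + 35708007/8446474 = 1442899 + 35708007/8446474 = 12187444596133/8446474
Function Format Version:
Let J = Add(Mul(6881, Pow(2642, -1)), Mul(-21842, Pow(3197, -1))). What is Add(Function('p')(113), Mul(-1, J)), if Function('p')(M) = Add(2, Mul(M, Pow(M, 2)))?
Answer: Rational(12187444596133, 8446474) ≈ 1.4429e+6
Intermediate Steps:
Function('p')(M) = Add(2, Pow(M, 3))
J = Rational(-35708007, 8446474) (J = Add(Mul(6881, Rational(1, 2642)), Mul(-21842, Rational(1, 3197))) = Add(Rational(6881, 2642), Rational(-21842, 3197)) = Rational(-35708007, 8446474) ≈ -4.2276)
Add(Function('p')(113), Mul(-1, J)) = Add(Add(2, Pow(113, 3)), Mul(-1, Rational(-35708007, 8446474))) = Add(Add(2, 1442897), Rational(35708007, 8446474)) = Add(1442899, Rational(35708007, 8446474)) = Rational(12187444596133, 8446474)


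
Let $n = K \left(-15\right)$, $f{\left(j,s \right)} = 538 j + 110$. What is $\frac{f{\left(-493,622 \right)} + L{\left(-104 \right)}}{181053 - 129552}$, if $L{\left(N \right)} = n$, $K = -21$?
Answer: $- \frac{264809}{51501} \approx -5.1418$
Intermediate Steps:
$f{\left(j,s \right)} = 110 + 538 j$
$n = 315$ ($n = \left(-21\right) \left(-15\right) = 315$)
$L{\left(N \right)} = 315$
$\frac{f{\left(-493,622 \right)} + L{\left(-104 \right)}}{181053 - 129552} = \frac{\left(110 + 538 \left(-493\right)\right) + 315}{181053 - 129552} = \frac{\left(110 - 265234\right) + 315}{51501} = \left(-265124 + 315\right) \frac{1}{51501} = \left(-264809\right) \frac{1}{51501} = - \frac{264809}{51501}$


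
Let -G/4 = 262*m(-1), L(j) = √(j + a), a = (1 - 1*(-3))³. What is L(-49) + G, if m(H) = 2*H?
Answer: 2096 + √15 ≈ 2099.9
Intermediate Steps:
a = 64 (a = (1 + 3)³ = 4³ = 64)
L(j) = √(64 + j) (L(j) = √(j + 64) = √(64 + j))
G = 2096 (G = -1048*2*(-1) = -1048*(-2) = -4*(-524) = 2096)
L(-49) + G = √(64 - 49) + 2096 = √15 + 2096 = 2096 + √15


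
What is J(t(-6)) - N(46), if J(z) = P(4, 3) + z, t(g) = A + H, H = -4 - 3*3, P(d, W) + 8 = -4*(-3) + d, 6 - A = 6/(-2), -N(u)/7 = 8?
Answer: 60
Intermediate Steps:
N(u) = -56 (N(u) = -7*8 = -56)
A = 9 (A = 6 - 6/(-2) = 6 - 6*(-1)/2 = 6 - 1*(-3) = 6 + 3 = 9)
P(d, W) = 4 + d (P(d, W) = -8 + (-4*(-3) + d) = -8 + (12 + d) = 4 + d)
H = -13 (H = -4 - 9 = -13)
t(g) = -4 (t(g) = 9 - 13 = -4)
J(z) = 8 + z (J(z) = (4 + 4) + z = 8 + z)
J(t(-6)) - N(46) = (8 - 4) - 1*(-56) = 4 + 56 = 60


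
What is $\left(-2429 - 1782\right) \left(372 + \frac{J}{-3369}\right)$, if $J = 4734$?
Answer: $- \frac{1752525558}{1123} \approx -1.5606 \cdot 10^{6}$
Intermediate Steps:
$\left(-2429 - 1782\right) \left(372 + \frac{J}{-3369}\right) = \left(-2429 - 1782\right) \left(372 + \frac{4734}{-3369}\right) = - 4211 \left(372 + 4734 \left(- \frac{1}{3369}\right)\right) = - 4211 \left(372 - \frac{1578}{1123}\right) = \left(-4211\right) \frac{416178}{1123} = - \frac{1752525558}{1123}$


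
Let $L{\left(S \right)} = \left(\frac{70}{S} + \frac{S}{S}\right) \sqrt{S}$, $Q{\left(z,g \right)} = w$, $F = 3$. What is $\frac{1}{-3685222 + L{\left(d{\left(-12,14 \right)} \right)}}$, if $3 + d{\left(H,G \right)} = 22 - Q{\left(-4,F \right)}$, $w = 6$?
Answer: $- \frac{47907886}{176551195453803} - \frac{83 \sqrt{13}}{176551195453803} \approx -2.7136 \cdot 10^{-7}$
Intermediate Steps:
$Q{\left(z,g \right)} = 6$
$d{\left(H,G \right)} = 13$ ($d{\left(H,G \right)} = -3 + \left(22 - 6\right) = -3 + 16 = 13$)
$L{\left(S \right)} = \sqrt{S} \left(1 + \frac{70}{S}\right)$ ($L{\left(S \right)} = \left(\frac{70}{S} + 1\right) \sqrt{S} = \left(1 + \frac{70}{S}\right) \sqrt{S} = \sqrt{S} \left(1 + \frac{70}{S}\right)$)
$\frac{1}{-3685222 + L{\left(d{\left(-12,14 \right)} \right)}} = \frac{1}{-3685222 + \frac{70 + 13}{\sqrt{13}}} = \frac{1}{-3685222 + \frac{\sqrt{13}}{13} \cdot 83} = \frac{1}{-3685222 + \frac{83 \sqrt{13}}{13}}$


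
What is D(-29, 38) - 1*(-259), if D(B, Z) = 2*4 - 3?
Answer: 264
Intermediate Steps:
D(B, Z) = 5 (D(B, Z) = 8 - 3 = 5)
D(-29, 38) - 1*(-259) = 5 - 1*(-259) = 5 + 259 = 264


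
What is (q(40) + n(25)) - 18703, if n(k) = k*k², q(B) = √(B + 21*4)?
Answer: -3078 + 2*√31 ≈ -3066.9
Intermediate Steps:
q(B) = √(84 + B) (q(B) = √(B + 84) = √(84 + B))
n(k) = k³
(q(40) + n(25)) - 18703 = (√(84 + 40) + 25³) - 18703 = (√124 + 15625) - 18703 = (2*√31 + 15625) - 18703 = (15625 + 2*√31) - 18703 = -3078 + 2*√31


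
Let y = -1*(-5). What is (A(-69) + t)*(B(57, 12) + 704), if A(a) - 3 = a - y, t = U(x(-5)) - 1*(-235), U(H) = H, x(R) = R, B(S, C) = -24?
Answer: 108120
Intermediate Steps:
t = 230 (t = -5 - 1*(-235) = -5 + 235 = 230)
y = 5
A(a) = -2 + a (A(a) = 3 + (a - 1*5) = 3 + (a - 5) = 3 + (-5 + a) = -2 + a)
(A(-69) + t)*(B(57, 12) + 704) = ((-2 - 69) + 230)*(-24 + 704) = (-71 + 230)*680 = 159*680 = 108120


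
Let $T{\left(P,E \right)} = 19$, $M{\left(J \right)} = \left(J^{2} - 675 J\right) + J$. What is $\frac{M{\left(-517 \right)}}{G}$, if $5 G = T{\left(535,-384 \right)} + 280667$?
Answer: $\frac{1026245}{93562} \approx 10.969$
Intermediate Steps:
$M{\left(J \right)} = J^{2} - 674 J$
$G = \frac{280686}{5}$ ($G = \frac{19 + 280667}{5} = \frac{1}{5} \cdot 280686 = \frac{280686}{5} \approx 56137.0$)
$\frac{M{\left(-517 \right)}}{G} = \frac{\left(-517\right) \left(-674 - 517\right)}{\frac{280686}{5}} = \left(-517\right) \left(-1191\right) \frac{5}{280686} = 615747 \cdot \frac{5}{280686} = \frac{1026245}{93562}$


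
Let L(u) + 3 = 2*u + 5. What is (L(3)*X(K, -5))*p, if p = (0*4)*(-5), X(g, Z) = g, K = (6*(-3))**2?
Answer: 0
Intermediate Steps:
L(u) = 2 + 2*u (L(u) = -3 + (2*u + 5) = -3 + (5 + 2*u) = 2 + 2*u)
K = 324 (K = (-18)**2 = 324)
p = 0 (p = 0*(-5) = 0)
(L(3)*X(K, -5))*p = ((2 + 2*3)*324)*0 = ((2 + 6)*324)*0 = (8*324)*0 = 2592*0 = 0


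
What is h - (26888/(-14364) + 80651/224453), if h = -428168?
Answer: -345106780090139/806010723 ≈ -4.2817e+5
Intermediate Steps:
h - (26888/(-14364) + 80651/224453) = -428168 - (26888/(-14364) + 80651/224453) = -428168 - (26888*(-1/14364) + 80651*(1/224453)) = -428168 - (-6722/3591 + 80651/224453) = -428168 - 1*(-1219155325/806010723) = -428168 + 1219155325/806010723 = -345106780090139/806010723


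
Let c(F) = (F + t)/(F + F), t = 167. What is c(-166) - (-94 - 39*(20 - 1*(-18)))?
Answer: 523231/332 ≈ 1576.0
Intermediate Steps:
c(F) = (167 + F)/(2*F) (c(F) = (F + 167)/(F + F) = (167 + F)/((2*F)) = (167 + F)*(1/(2*F)) = (167 + F)/(2*F))
c(-166) - (-94 - 39*(20 - 1*(-18))) = (½)*(167 - 166)/(-166) - (-94 - 39*(20 - 1*(-18))) = (½)*(-1/166)*1 - (-94 - 39*(20 + 18)) = -1/332 - (-94 - 39*38) = -1/332 - (-94 - 1482) = -1/332 - 1*(-1576) = -1/332 + 1576 = 523231/332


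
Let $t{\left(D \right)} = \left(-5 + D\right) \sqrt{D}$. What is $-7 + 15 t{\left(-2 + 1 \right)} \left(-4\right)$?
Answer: $-7 + 360 i \approx -7.0 + 360.0 i$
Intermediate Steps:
$t{\left(D \right)} = \sqrt{D} \left(-5 + D\right)$
$-7 + 15 t{\left(-2 + 1 \right)} \left(-4\right) = -7 + 15 \sqrt{-2 + 1} \left(-5 + \left(-2 + 1\right)\right) \left(-4\right) = -7 + 15 \sqrt{-1} \left(-5 - 1\right) \left(-4\right) = -7 + 15 i \left(-6\right) \left(-4\right) = -7 + 15 - 6 i \left(-4\right) = -7 + 15 \cdot 24 i = -7 + 360 i$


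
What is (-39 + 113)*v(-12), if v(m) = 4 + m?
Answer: -592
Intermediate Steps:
(-39 + 113)*v(-12) = (-39 + 113)*(4 - 12) = 74*(-8) = -592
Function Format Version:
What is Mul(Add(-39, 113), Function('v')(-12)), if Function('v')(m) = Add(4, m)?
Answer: -592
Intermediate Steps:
Mul(Add(-39, 113), Function('v')(-12)) = Mul(Add(-39, 113), Add(4, -12)) = Mul(74, -8) = -592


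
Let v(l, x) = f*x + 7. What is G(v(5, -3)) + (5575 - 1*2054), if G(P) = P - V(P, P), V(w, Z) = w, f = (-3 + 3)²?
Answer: 3521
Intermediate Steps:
f = 0 (f = 0² = 0)
v(l, x) = 7 (v(l, x) = 0*x + 7 = 0 + 7 = 7)
G(P) = 0 (G(P) = P - P = 0)
G(v(5, -3)) + (5575 - 1*2054) = 0 + (5575 - 1*2054) = 0 + (5575 - 2054) = 0 + 3521 = 3521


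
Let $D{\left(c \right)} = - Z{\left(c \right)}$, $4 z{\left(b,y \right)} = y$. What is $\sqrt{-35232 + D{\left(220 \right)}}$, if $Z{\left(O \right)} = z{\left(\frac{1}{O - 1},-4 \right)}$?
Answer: $7 i \sqrt{719} \approx 187.7 i$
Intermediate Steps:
$z{\left(b,y \right)} = \frac{y}{4}$
$Z{\left(O \right)} = -1$ ($Z{\left(O \right)} = \frac{1}{4} \left(-4\right) = -1$)
$D{\left(c \right)} = 1$ ($D{\left(c \right)} = \left(-1\right) \left(-1\right) = 1$)
$\sqrt{-35232 + D{\left(220 \right)}} = \sqrt{-35232 + 1} = \sqrt{-35231} = 7 i \sqrt{719}$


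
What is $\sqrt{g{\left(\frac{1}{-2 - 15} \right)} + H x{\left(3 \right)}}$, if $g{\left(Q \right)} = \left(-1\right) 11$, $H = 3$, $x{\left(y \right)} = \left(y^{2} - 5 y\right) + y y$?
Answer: $i \sqrt{2} \approx 1.4142 i$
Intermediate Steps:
$x{\left(y \right)} = - 5 y + 2 y^{2}$ ($x{\left(y \right)} = \left(y^{2} - 5 y\right) + y^{2} = - 5 y + 2 y^{2}$)
$g{\left(Q \right)} = -11$
$\sqrt{g{\left(\frac{1}{-2 - 15} \right)} + H x{\left(3 \right)}} = \sqrt{-11 + 3 \cdot 3 \left(-5 + 2 \cdot 3\right)} = \sqrt{-11 + 3 \cdot 3 \left(-5 + 6\right)} = \sqrt{-11 + 3 \cdot 3 \cdot 1} = \sqrt{-11 + 3 \cdot 3} = \sqrt{-11 + 9} = \sqrt{-2} = i \sqrt{2}$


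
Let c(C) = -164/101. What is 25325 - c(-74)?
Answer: 2557989/101 ≈ 25327.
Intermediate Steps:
c(C) = -164/101 (c(C) = -164*1/101 = -164/101)
25325 - c(-74) = 25325 - 1*(-164/101) = 25325 + 164/101 = 2557989/101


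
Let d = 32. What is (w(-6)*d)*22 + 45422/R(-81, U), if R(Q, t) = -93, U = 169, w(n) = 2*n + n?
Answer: -1223918/93 ≈ -13160.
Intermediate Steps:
w(n) = 3*n
(w(-6)*d)*22 + 45422/R(-81, U) = ((3*(-6))*32)*22 + 45422/(-93) = -18*32*22 + 45422*(-1/93) = -576*22 - 45422/93 = -12672 - 45422/93 = -1223918/93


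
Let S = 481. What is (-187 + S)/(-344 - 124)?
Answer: -49/78 ≈ -0.62821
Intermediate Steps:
(-187 + S)/(-344 - 124) = (-187 + 481)/(-344 - 124) = 294/(-468) = 294*(-1/468) = -49/78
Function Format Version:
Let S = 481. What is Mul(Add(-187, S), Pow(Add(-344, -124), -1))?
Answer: Rational(-49, 78) ≈ -0.62821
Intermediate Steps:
Mul(Add(-187, S), Pow(Add(-344, -124), -1)) = Mul(Add(-187, 481), Pow(Add(-344, -124), -1)) = Mul(294, Pow(-468, -1)) = Mul(294, Rational(-1, 468)) = Rational(-49, 78)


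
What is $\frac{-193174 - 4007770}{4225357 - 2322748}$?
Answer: $- \frac{4200944}{1902609} \approx -2.208$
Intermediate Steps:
$\frac{-193174 - 4007770}{4225357 - 2322748} = - \frac{4200944}{1902609}$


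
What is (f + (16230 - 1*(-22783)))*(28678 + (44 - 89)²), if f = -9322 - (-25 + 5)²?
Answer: 899321573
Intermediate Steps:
f = -9722 (f = -9322 - 1*(-20)² = -9322 - 1*400 = -9322 - 400 = -9722)
(f + (16230 - 1*(-22783)))*(28678 + (44 - 89)²) = (-9722 + (16230 - 1*(-22783)))*(28678 + (44 - 89)²) = (-9722 + (16230 + 22783))*(28678 + (-45)²) = (-9722 + 39013)*(28678 + 2025) = 29291*30703 = 899321573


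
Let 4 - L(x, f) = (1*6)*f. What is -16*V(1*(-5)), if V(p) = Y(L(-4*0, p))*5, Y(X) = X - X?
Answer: 0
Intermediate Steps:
L(x, f) = 4 - 6*f (L(x, f) = 4 - 1*6*f = 4 - 6*f)
Y(X) = 0
V(p) = 0 (V(p) = 0*5 = 0)
-16*V(1*(-5)) = -16*0 = 0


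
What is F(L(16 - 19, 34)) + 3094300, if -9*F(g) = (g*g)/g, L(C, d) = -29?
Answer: 27848729/9 ≈ 3.0943e+6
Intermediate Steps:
F(g) = -g/9 (F(g) = -g*g/(9*g) = -g²/(9*g) = -g/9)
F(L(16 - 19, 34)) + 3094300 = -⅑*(-29) + 3094300 = 29/9 + 3094300 = 27848729/9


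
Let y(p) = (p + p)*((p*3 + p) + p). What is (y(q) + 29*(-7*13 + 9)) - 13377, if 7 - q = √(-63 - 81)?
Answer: -16705 - 1680*I ≈ -16705.0 - 1680.0*I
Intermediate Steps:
q = 7 - 12*I (q = 7 - √(-63 - 81) = 7 - √(-144) = 7 - 12*I ≈ 7.0 - 12.0*I)
y(p) = 10*p² (y(p) = (2*p)*((3*p + p) + p) = (2*p)*(4*p + p) = (2*p)*(5*p) = 10*p²)
(y(q) + 29*(-7*13 + 9)) - 13377 = (10*(7 - 12*I)² + 29*(-7*13 + 9)) - 13377 = (10*(7 - 12*I)² + 29*(-91 + 9)) - 13377 = (10*(7 - 12*I)² + 29*(-82)) - 13377 = (10*(7 - 12*I)² - 2378) - 13377 = (-2378 + 10*(7 - 12*I)²) - 13377 = -15755 + 10*(7 - 12*I)²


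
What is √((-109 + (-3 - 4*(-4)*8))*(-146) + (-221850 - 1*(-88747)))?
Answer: I*√135439 ≈ 368.02*I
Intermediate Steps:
√((-109 + (-3 - 4*(-4)*8))*(-146) + (-221850 - 1*(-88747))) = √((-109 + (-3 + 16*8))*(-146) + (-221850 + 88747)) = √((-109 + (-3 + 128))*(-146) - 133103) = √((-109 + 125)*(-146) - 133103) = √(16*(-146) - 133103) = √(-2336 - 133103) = √(-135439) = I*√135439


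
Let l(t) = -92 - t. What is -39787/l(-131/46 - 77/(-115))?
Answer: 9151010/20659 ≈ 442.96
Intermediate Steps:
-39787/l(-131/46 - 77/(-115)) = -39787/(-92 - (-131/46 - 77/(-115))) = -39787/(-92 - (-131*1/46 - 77*(-1/115))) = -39787/(-92 - (-131/46 + 77/115)) = -39787/(-92 - 1*(-501/230)) = -39787/(-92 + 501/230) = -39787/(-20659/230) = -39787*(-230/20659) = 9151010/20659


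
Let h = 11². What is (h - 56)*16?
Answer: 1040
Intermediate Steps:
h = 121
(h - 56)*16 = (121 - 56)*16 = 65*16 = 1040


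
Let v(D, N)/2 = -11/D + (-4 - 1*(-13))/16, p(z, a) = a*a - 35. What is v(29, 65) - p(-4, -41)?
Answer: -381787/232 ≈ -1645.6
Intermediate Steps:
p(z, a) = -35 + a² (p(z, a) = a² - 35 = -35 + a²)
v(D, N) = 9/8 - 22/D (v(D, N) = 2*(-11/D + (-4 - 1*(-13))/16) = 2*(-11/D + (-4 + 13)*(1/16)) = 2*(-11/D + 9*(1/16)) = 2*(-11/D + 9/16) = 2*(9/16 - 11/D) = 9/8 - 22/D)
v(29, 65) - p(-4, -41) = (9/8 - 22/29) - (-35 + (-41)²) = (9/8 - 22*1/29) - (-35 + 1681) = (9/8 - 22/29) - 1*1646 = 85/232 - 1646 = -381787/232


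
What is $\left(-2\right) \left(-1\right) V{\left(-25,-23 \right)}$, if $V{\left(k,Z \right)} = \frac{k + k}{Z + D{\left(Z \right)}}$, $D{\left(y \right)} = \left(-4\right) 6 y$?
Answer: $- \frac{100}{529} \approx -0.18904$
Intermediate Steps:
$D{\left(y \right)} = - 24 y$
$V{\left(k,Z \right)} = - \frac{2 k}{23 Z}$ ($V{\left(k,Z \right)} = \frac{k + k}{Z - 24 Z} = \frac{2 k}{\left(-23\right) Z} = 2 k \left(- \frac{1}{23 Z}\right) = - \frac{2 k}{23 Z}$)
$\left(-2\right) \left(-1\right) V{\left(-25,-23 \right)} = \left(-2\right) \left(-1\right) \left(\left(- \frac{2}{23}\right) \left(-25\right) \frac{1}{-23}\right) = 2 \left(\left(- \frac{2}{23}\right) \left(-25\right) \left(- \frac{1}{23}\right)\right) = 2 \left(- \frac{50}{529}\right) = - \frac{100}{529}$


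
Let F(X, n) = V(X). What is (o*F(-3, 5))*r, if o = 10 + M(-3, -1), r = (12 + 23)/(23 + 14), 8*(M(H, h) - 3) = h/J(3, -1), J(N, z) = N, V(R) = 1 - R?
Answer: 10885/222 ≈ 49.032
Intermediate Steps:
M(H, h) = 3 + h/24 (M(H, h) = 3 + (h/3)/8 = 3 + h/24)
F(X, n) = 1 - X
r = 35/37 ≈ 0.94595
o = 311/24 (o = 10 + (3 + (1/24)*(-1)) = 10 + (3 - 1/24) = 10 + 71/24 = 311/24 ≈ 12.958)
(o*F(-3, 5))*r = (311*(1 - 1*(-3))/24)*(35/37) = (311*(1 + 3)/24)*(35/37) = ((311/24)*4)*(35/37) = (311/6)*(35/37) = 10885/222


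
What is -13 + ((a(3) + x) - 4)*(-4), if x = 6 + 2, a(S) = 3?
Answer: -41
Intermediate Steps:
x = 8
-13 + ((a(3) + x) - 4)*(-4) = -13 + ((3 + 8) - 4)*(-4) = -13 + (11 - 4)*(-4) = -13 + 7*(-4) = -13 - 28 = -41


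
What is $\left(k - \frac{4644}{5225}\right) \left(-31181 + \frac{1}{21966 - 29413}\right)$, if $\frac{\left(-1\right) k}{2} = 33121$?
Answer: $\frac{80370552379313352}{38910575} \approx 2.0655 \cdot 10^{9}$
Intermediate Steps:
$k = -66242$ ($k = \left(-2\right) 33121 = -66242$)
$\left(k - \frac{4644}{5225}\right) \left(-31181 + \frac{1}{21966 - 29413}\right) = \left(-66242 - \frac{4644}{5225}\right) \left(-31181 + \frac{1}{21966 - 29413}\right) = \left(-66242 - \frac{4644}{5225}\right) \left(-31181 + \frac{1}{-7447}\right) = \left(-66242 - \frac{4644}{5225}\right) \left(-31181 - \frac{1}{7447}\right) = \left(- \frac{346119094}{5225}\right) \left(- \frac{232204908}{7447}\right) = \frac{80370552379313352}{38910575}$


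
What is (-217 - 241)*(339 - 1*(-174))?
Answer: -234954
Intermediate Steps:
(-217 - 241)*(339 - 1*(-174)) = -458*(339 + 174) = -458*513 = -234954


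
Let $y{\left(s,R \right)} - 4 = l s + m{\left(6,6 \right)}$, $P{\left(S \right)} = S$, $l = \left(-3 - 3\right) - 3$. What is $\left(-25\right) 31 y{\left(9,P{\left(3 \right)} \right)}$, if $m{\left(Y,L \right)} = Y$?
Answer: $55025$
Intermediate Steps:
$l = -9$ ($l = -6 - 3 = -9$)
$y{\left(s,R \right)} = 10 - 9 s$ ($y{\left(s,R \right)} = 4 - \left(-6 + 9 s\right) = 10 - 9 s$)
$\left(-25\right) 31 y{\left(9,P{\left(3 \right)} \right)} = \left(-25\right) 31 \left(10 - 81\right) = - 775 \left(10 - 81\right) = \left(-775\right) \left(-71\right) = 55025$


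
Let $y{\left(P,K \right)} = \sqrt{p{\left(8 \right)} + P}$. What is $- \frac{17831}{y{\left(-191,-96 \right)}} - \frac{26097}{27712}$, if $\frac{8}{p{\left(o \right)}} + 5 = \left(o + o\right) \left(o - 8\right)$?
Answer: $- \frac{26097}{27712} + \frac{17831 i \sqrt{535}}{321} \approx -0.94172 + 1284.8 i$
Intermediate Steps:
$p{\left(o \right)} = \frac{8}{-5 + 2 o \left(-8 + o\right)}$ ($p{\left(o \right)} = \frac{8}{-5 + \left(o + o\right) \left(o - 8\right)} = \frac{8}{-5 + 2 o \left(-8 + o\right)}$)
$y{\left(P,K \right)} = \sqrt{- \frac{8}{5} + P}$ ($y{\left(P,K \right)} = \sqrt{\frac{8}{-5 - 128 + 2 \cdot 8^{2}} + P} = \sqrt{\frac{8}{-5 - 128 + 2 \cdot 64} + P} = \sqrt{\frac{8}{-5 - 128 + 128} + P} = \sqrt{\frac{8}{-5} + P} = \sqrt{8 \left(- \frac{1}{5}\right) + P} = \sqrt{- \frac{8}{5} + P}$)
$- \frac{17831}{y{\left(-191,-96 \right)}} - \frac{26097}{27712} = - \frac{17831}{\frac{1}{5} \sqrt{-40 + 25 \left(-191\right)}} - \frac{26097}{27712} = - \frac{17831}{\frac{1}{5} \sqrt{-40 - 4775}} - \frac{26097}{27712} = - \frac{17831}{\frac{1}{5} \sqrt{-4815}} - \frac{26097}{27712} = - \frac{17831}{\frac{1}{5} \cdot 3 i \sqrt{535}} - \frac{26097}{27712} = - \frac{17831}{\frac{3}{5} i \sqrt{535}} - \frac{26097}{27712} = - 17831 \left(- \frac{i \sqrt{535}}{321}\right) - \frac{26097}{27712} = \frac{17831 i \sqrt{535}}{321} - \frac{26097}{27712} = - \frac{26097}{27712} + \frac{17831 i \sqrt{535}}{321}$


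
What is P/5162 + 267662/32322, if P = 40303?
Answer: 1342172405/83423082 ≈ 16.089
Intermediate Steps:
P/5162 + 267662/32322 = 40303/5162 + 267662/32322 = 40303*(1/5162) + 267662*(1/32322) = 40303/5162 + 133831/16161 = 1342172405/83423082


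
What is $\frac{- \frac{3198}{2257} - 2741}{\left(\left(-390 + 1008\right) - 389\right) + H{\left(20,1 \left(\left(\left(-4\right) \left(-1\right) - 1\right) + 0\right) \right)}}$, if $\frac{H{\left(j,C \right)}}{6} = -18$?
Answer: $- \frac{6189635}{273097} \approx -22.665$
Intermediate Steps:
$H{\left(j,C \right)} = -108$ ($H{\left(j,C \right)} = 6 \left(-18\right) = -108$)
$\frac{- \frac{3198}{2257} - 2741}{\left(\left(-390 + 1008\right) - 389\right) + H{\left(20,1 \left(\left(\left(-4\right) \left(-1\right) - 1\right) + 0\right) \right)}} = \frac{- \frac{3198}{2257} - 2741}{\left(\left(-390 + 1008\right) - 389\right) - 108} = \frac{\left(-3198\right) \frac{1}{2257} - 2741}{\left(618 - 389\right) - 108} = \frac{- \frac{3198}{2257} - 2741}{229 - 108} = - \frac{6189635}{2257 \cdot 121} = \left(- \frac{6189635}{2257}\right) \frac{1}{121} = - \frac{6189635}{273097}$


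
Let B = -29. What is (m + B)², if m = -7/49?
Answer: 41616/49 ≈ 849.31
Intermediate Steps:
m = -⅐ (m = -7*1/49 = -⅐ ≈ -0.14286)
(m + B)² = (-⅐ - 29)² = (-204/7)² = 41616/49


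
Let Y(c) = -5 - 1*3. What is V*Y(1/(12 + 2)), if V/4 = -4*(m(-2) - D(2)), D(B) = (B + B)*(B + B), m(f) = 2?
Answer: -1792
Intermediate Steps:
D(B) = 4*B**2 (D(B) = (2*B)*(2*B) = 4*B**2)
Y(c) = -8 (Y(c) = -5 - 3 = -8)
V = 224 (V = 4*(-4*(2 - 4*2**2)) = 4*(-4*(2 - 4*4)) = 4*(-4*(2 - 1*16)) = 4*(-4*(2 - 16)) = 4*(-4*(-14)) = 4*56 = 224)
V*Y(1/(12 + 2)) = 224*(-8) = -1792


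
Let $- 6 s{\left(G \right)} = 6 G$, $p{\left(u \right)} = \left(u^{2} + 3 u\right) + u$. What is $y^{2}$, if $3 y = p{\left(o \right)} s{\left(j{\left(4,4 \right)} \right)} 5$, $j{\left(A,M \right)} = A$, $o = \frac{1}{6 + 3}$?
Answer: $\frac{547600}{59049} \approx 9.2737$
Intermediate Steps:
$o = \frac{1}{9} \approx 0.11111$
$p{\left(u \right)} = u^{2} + 4 u$
$s{\left(G \right)} = - G$ ($s{\left(G \right)} = - \frac{6 G}{6} = - G$)
$y = - \frac{740}{243}$ ($y = \frac{\frac{4 + \frac{1}{9}}{9} \left(\left(-1\right) 4\right) 5}{3} = \frac{\frac{1}{9} \cdot \frac{37}{9} \left(-4\right) 5}{3} = \frac{\frac{37}{81} \left(-4\right) 5}{3} = \frac{\left(- \frac{148}{81}\right) 5}{3} = \frac{1}{3} \left(- \frac{740}{81}\right) = - \frac{740}{243} \approx -3.0453$)
$y^{2} = \left(- \frac{740}{243}\right)^{2} = \frac{547600}{59049}$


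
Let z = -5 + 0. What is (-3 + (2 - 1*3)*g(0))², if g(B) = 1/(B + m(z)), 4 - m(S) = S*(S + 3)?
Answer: 289/36 ≈ 8.0278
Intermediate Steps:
z = -5
m(S) = 4 - S*(3 + S) (m(S) = 4 - S*(S + 3) = 4 - S*(3 + S))
g(B) = 1/(-6 + B) (g(B) = 1/(B + (4 - 1*(-5)² - 3*(-5))) = 1/(B + (4 - 1*25 + 15)) = 1/(B + (4 - 25 + 15)) = 1/(B - 6) = 1/(-6 + B))
(-3 + (2 - 1*3)*g(0))² = (-3 + (2 - 1*3)/(-6 + 0))² = (-3 + (2 - 3)/(-6))² = (-3 - 1*(-⅙))² = (-3 + ⅙)² = (-17/6)² = 289/36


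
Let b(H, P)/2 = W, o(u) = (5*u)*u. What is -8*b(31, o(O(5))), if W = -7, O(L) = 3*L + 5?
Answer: 112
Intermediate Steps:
O(L) = 5 + 3*L
o(u) = 5*u²
b(H, P) = -14 (b(H, P) = 2*(-7) = -14)
-8*b(31, o(O(5))) = -8*(-14) = 112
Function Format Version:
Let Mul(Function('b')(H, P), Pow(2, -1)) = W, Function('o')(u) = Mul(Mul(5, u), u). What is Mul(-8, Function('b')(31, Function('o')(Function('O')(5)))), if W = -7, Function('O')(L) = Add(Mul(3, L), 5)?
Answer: 112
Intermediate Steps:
Function('O')(L) = Add(5, Mul(3, L))
Function('o')(u) = Mul(5, Pow(u, 2))
Function('b')(H, P) = -14 (Function('b')(H, P) = Mul(2, -7) = -14)
Mul(-8, Function('b')(31, Function('o')(Function('O')(5)))) = Mul(-8, -14) = 112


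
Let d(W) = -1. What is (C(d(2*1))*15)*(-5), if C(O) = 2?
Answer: -150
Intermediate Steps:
(C(d(2*1))*15)*(-5) = (2*15)*(-5) = 30*(-5) = -150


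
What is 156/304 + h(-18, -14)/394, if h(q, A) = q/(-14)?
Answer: 54123/104804 ≈ 0.51642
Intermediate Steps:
h(q, A) = -q/14 (h(q, A) = q*(-1/14) = -q/14)
156/304 + h(-18, -14)/394 = 156/304 - 1/14*(-18)/394 = 156*(1/304) + (9/7)*(1/394) = 39/76 + 9/2758 = 54123/104804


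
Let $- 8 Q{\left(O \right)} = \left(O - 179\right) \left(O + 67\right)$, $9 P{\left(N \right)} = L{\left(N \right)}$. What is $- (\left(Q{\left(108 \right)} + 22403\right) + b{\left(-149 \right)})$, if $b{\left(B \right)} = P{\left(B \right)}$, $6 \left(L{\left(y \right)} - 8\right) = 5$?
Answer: $- \frac{5174735}{216} \approx -23957.0$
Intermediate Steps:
$L{\left(y \right)} = \frac{53}{6}$ ($L{\left(y \right)} = 8 + \frac{1}{6} \cdot 5 = 8 + \frac{5}{6} = \frac{53}{6}$)
$P{\left(N \right)} = \frac{53}{54}$ ($P{\left(N \right)} = \frac{1}{9} \cdot \frac{53}{6} = \frac{53}{54}$)
$Q{\left(O \right)} = - \frac{\left(-179 + O\right) \left(67 + O\right)}{8}$ ($Q{\left(O \right)} = - \frac{\left(O - 179\right) \left(O + 67\right)}{8} = - \frac{\left(-179 + O\right) \left(67 + O\right)}{8}$)
$b{\left(B \right)} = \frac{53}{54}$
$- (\left(Q{\left(108 \right)} + 22403\right) + b{\left(-149 \right)}) = - (\left(\left(\frac{11993}{8} + 14 \cdot 108 - \frac{108^{2}}{8}\right) + 22403\right) + \frac{53}{54}) = - (\left(\left(\frac{11993}{8} + 1512 - 1458\right) + 22403\right) + \frac{53}{54}) = - (\left(\frac{12425}{8} + 22403\right) + \frac{53}{54}) = - (\frac{191649}{8} + \frac{53}{54}) = \left(-1\right) \frac{5174735}{216} = - \frac{5174735}{216}$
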